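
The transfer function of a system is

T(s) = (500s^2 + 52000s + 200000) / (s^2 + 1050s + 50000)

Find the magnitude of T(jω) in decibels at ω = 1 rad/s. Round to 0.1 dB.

Substitute s = j1:
Numerator: 500(j1)^2 + 52000(j1) + 200000 = 199500 + j52000
Denominator: (j1)^2 + 1050(j1) + 50000 = 49999 + j1050
|N| = √(199500² + 52000²) ≈ 2.0617e+05, ∠N ≈ 14.61°
|D| = √(49999² + 1050²) ≈ 50010, ∠D ≈ 1.20°
|T| = 2.0617e+05 / 50010 ≈ 4.1226
Gain = 20 log₁₀(4.1226) ≈ 12.30 dB

12.3 dB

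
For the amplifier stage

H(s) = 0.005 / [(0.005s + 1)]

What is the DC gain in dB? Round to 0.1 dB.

-46.0 dB

H(0) = 0.005 · 1 / 1 = 0.005
20 log₁₀(0.005) ≈ -46.02 dB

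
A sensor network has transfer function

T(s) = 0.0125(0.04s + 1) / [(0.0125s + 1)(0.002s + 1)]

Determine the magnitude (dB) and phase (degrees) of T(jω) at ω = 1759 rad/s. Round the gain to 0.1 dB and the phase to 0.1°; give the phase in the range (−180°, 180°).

At ω = 1759 rad/s:
zero (1 + j1759·0.04) = 1 + j70.36 → |·| ≈ 70.367, ∠ ≈ 89.19°
pole (1 + j1759·0.0125) = 1 + j21.9875 → |·| ≈ 22.01, ∠ ≈ 87.40°
pole (1 + j1759·0.002) = 1 + j3.518 → |·| ≈ 3.6574, ∠ ≈ 74.13°
|T| = 0.0125 · 70.367 / (22.01 · 3.6574) ≈ 0.010927
Gain = 20 log₁₀(0.010927) ≈ -39.23 dB
∠T = (89.19°) − (87.40° + 74.13°) = -72.34°

-39.2 dB, -72.3°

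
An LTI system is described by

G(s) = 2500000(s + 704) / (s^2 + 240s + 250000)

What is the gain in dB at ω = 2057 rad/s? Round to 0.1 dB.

62.6 dB

At s = jω = j2057:
zero (s+704): 704 + j2057 → |·| = √(704²+2057²) = √4726865 ≈ 2174.1, ∠ = arctan(2057/704) ≈ 71.11°
quadratic: (j2057)² + 240·j2057 + 250000 = -3981249 + j493680 → |·| ≈ 4.0117e+06, ∠ ≈ 172.93°
|G| = 2500000 · 2174.1 / 4.0117e+06 ≈ 1354.8
Gain = 20 log₁₀(1354.8) ≈ 62.64 dB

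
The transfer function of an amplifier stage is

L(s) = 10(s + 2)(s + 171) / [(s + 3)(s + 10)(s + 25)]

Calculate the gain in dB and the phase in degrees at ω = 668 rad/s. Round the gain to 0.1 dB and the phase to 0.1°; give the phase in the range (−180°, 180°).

-36.2 dB, -101.3°

At s = jω = j668:
zero (s+2): 2 + j668 → |·| = √(2²+668²) = √446228 ≈ 668, ∠ = arctan(668/2) ≈ 89.83°
zero (s+171): 171 + j668 → |·| = √(171²+668²) = √475465 ≈ 689.54, ∠ = arctan(668/171) ≈ 75.64°
pole (s+3): 3 + j668 → |·| = √(3²+668²) = √446233 ≈ 668.01, ∠ = arctan(668/3) ≈ 89.74°
pole (s+10): 10 + j668 → |·| = √(10²+668²) = √446324 ≈ 668.07, ∠ = arctan(668/10) ≈ 89.14°
pole (s+25): 25 + j668 → |·| = √(25²+668²) = √446849 ≈ 668.47, ∠ = arctan(668/25) ≈ 87.86°
|L| = 10 · 4.6061e+05 / 2.9832e+08 ≈ 0.01544
Gain = 20 log₁₀(0.01544) ≈ -36.23 dB
∠L = 165.47° − 266.74° = -101.27°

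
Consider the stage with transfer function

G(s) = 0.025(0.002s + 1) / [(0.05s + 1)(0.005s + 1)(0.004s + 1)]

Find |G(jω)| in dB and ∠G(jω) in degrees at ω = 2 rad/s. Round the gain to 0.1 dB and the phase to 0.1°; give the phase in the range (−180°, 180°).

-32.1 dB, -6.5°

At ω = 2 rad/s:
zero (1 + j2·0.002) = 1 + j0.004 → |·| ≈ 1, ∠ ≈ 0.23°
pole (1 + j2·0.05) = 1 + j0.1 → |·| ≈ 1.005, ∠ ≈ 5.71°
pole (1 + j2·0.005) = 1 + j0.01 → |·| ≈ 1, ∠ ≈ 0.57°
pole (1 + j2·0.004) = 1 + j0.008 → |·| ≈ 1, ∠ ≈ 0.46°
|G| = 0.025 · 1 / (1.005 · 1 · 1) ≈ 0.024876
Gain = 20 log₁₀(0.024876) ≈ -32.08 dB
∠G = (0.23°) − (5.71° + 0.57° + 0.46°) = -6.51°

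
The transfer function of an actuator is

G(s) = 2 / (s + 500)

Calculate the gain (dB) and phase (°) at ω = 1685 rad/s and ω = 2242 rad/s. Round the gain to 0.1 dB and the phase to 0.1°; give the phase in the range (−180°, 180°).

ω = 1685: -58.9 dB, -73.5°; ω = 2242: -61.2 dB, -77.4°

Substitute s = j1685:
Numerator: 2 = 2 + j0
Denominator: (j1685) + 500 = 500 + j1685
|N| = √(2² + 0²) ≈ 2, ∠N ≈ 0.00°
|D| = √(500² + 1685²) ≈ 1757.6, ∠D ≈ 73.47°
|G| = 2 / 1757.6 ≈ 0.0011379
Gain = 20 log₁₀(0.0011379) ≈ -58.88 dB
∠G = 0.00° − 73.47° = -73.47°

Substitute s = j2242:
Numerator: 2 = 2 + j0
Denominator: (j2242) + 500 = 500 + j2242
|N| = √(2² + 0²) ≈ 2, ∠N ≈ 0.00°
|D| = √(500² + 2242²) ≈ 2297.1, ∠D ≈ 77.43°
|G| = 2 / 2297.1 ≈ 0.00087066
Gain = 20 log₁₀(0.00087066) ≈ -61.20 dB
∠G = 0.00° − 77.43° = -77.43°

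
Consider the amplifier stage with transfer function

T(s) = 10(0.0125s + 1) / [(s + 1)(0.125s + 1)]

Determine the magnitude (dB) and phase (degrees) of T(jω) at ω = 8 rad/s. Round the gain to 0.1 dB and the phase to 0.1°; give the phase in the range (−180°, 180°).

At ω = 8 rad/s:
zero (1 + j8·0.0125) = 1 + j0.1 → |·| ≈ 1.005, ∠ ≈ 5.71°
pole (1 + j8·1) = 1 + j8 → |·| ≈ 8.0623, ∠ ≈ 82.87°
pole (1 + j8·0.125) = 1 + j1 → |·| ≈ 1.4142, ∠ ≈ 45.00°
|T| = 10 · 1.005 / (8.0623 · 1.4142) ≈ 0.88145
Gain = 20 log₁₀(0.88145) ≈ -1.10 dB
∠T = (5.71°) − (82.87° + 45.00°) = -122.16°

-1.1 dB, -122.2°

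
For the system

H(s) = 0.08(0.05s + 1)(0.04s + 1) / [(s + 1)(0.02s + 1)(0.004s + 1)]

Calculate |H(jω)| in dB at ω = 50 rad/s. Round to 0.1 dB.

At ω = 50 rad/s:
zero (1 + j50·0.05) = 1 + j2.5 → |·| ≈ 2.6926, ∠ ≈ 68.20°
zero (1 + j50·0.04) = 1 + j2 → |·| ≈ 2.2361, ∠ ≈ 63.43°
pole (1 + j50·1) = 1 + j50 → |·| ≈ 50.01, ∠ ≈ 88.85°
pole (1 + j50·0.02) = 1 + j1 → |·| ≈ 1.4142, ∠ ≈ 45.00°
pole (1 + j50·0.004) = 1 + j0.2 → |·| ≈ 1.0198, ∠ ≈ 11.31°
|H| = 0.08 · 2.6926 · 2.2361 / (50.01 · 1.4142 · 1.0198) ≈ 0.0066784
Gain = 20 log₁₀(0.0066784) ≈ -43.51 dB

-43.5 dB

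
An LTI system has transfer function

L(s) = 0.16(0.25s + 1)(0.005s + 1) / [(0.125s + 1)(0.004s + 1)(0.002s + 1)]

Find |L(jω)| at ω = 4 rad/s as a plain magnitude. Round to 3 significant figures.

At ω = 4 rad/s:
zero (1 + j4·0.25) = 1 + j1 → |·| ≈ 1.4142, ∠ ≈ 45.00°
zero (1 + j4·0.005) = 1 + j0.02 → |·| ≈ 1.0002, ∠ ≈ 1.15°
pole (1 + j4·0.125) = 1 + j0.5 → |·| ≈ 1.118, ∠ ≈ 26.57°
pole (1 + j4·0.004) = 1 + j0.016 → |·| ≈ 1.0001, ∠ ≈ 0.92°
pole (1 + j4·0.002) = 1 + j0.008 → |·| ≈ 1, ∠ ≈ 0.46°
|L| = 0.16 · 1.4142 · 1.0002 / (1.118 · 1.0001 · 1) ≈ 0.20241

0.202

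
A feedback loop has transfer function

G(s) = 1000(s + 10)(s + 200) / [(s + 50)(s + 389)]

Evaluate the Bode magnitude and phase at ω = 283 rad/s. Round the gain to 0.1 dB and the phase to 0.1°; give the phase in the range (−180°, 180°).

At s = jω = j283:
zero (s+10): 10 + j283 → |·| = √(10²+283²) = √80189 ≈ 283.18, ∠ = arctan(283/10) ≈ 87.98°
zero (s+200): 200 + j283 → |·| = √(200²+283²) = √120089 ≈ 346.54, ∠ = arctan(283/200) ≈ 54.75°
pole (s+50): 50 + j283 → |·| = √(50²+283²) = √82589 ≈ 287.38, ∠ = arctan(283/50) ≈ 79.98°
pole (s+389): 389 + j283 → |·| = √(389²+283²) = √231410 ≈ 481.05, ∠ = arctan(283/389) ≈ 36.04°
|G| = 1000 · 98133 / 1.3824e+05 ≈ 709.87
Gain = 20 log₁₀(709.87) ≈ 57.02 dB
∠G = 142.73° − 116.02° = 26.71°

57.0 dB, 26.7°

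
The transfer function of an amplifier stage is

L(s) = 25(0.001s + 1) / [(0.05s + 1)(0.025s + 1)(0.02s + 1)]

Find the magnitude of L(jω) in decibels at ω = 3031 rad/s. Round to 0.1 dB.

-78.8 dB

At ω = 3031 rad/s:
zero (1 + j3031·0.001) = 1 + j3.031 → |·| ≈ 3.1917, ∠ ≈ 71.74°
pole (1 + j3031·0.05) = 1 + j151.55 → |·| ≈ 151.55, ∠ ≈ 89.62°
pole (1 + j3031·0.025) = 1 + j75.775 → |·| ≈ 75.782, ∠ ≈ 89.24°
pole (1 + j3031·0.02) = 1 + j60.62 → |·| ≈ 60.628, ∠ ≈ 89.05°
|L| = 25 · 3.1917 / (151.55 · 75.782 · 60.628) ≈ 0.0001146
Gain = 20 log₁₀(0.0001146) ≈ -78.82 dB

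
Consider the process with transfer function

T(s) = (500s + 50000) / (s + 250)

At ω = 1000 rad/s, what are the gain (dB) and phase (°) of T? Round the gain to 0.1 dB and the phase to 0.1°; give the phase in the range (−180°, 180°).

53.8 dB, 8.3°

Substitute s = j1000:
Numerator: 500(j1000) + 50000 = 50000 + j500000
Denominator: (j1000) + 250 = 250 + j1000
|N| = √(50000² + 500000²) ≈ 5.0249e+05, ∠N ≈ 84.29°
|D| = √(250² + 1000²) ≈ 1030.8, ∠D ≈ 75.96°
|T| = 5.0249e+05 / 1030.8 ≈ 487.48
Gain = 20 log₁₀(487.48) ≈ 53.76 dB
∠T = 84.29° − 75.96° = 8.33°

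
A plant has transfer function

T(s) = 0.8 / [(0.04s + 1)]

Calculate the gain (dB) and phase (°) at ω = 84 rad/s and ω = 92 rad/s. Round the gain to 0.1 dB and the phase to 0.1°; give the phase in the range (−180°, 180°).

At ω = 84 rad/s:
pole (1 + j84·0.04) = 1 + j3.36 → |·| ≈ 3.5057, ∠ ≈ 73.43°
|T| = 0.8 · 1 / (3.5057) ≈ 0.2282
Gain = 20 log₁₀(0.2282) ≈ -12.83 dB
∠T = (0°) − (73.43°) = -73.43°

At ω = 92 rad/s:
pole (1 + j92·0.04) = 1 + j3.68 → |·| ≈ 3.8134, ∠ ≈ 74.80°
|T| = 0.8 · 1 / (3.8134) ≈ 0.20979
Gain = 20 log₁₀(0.20979) ≈ -13.56 dB
∠T = (0°) − (74.80°) = -74.80°

ω = 84: -12.8 dB, -73.4°; ω = 92: -13.6 dB, -74.8°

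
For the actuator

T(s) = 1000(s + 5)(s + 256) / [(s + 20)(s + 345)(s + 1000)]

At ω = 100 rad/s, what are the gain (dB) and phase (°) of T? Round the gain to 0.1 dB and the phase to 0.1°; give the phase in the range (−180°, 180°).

-2.5 dB, 7.9°

At s = jω = j100:
zero (s+5): 5 + j100 → |·| = √(5²+100²) = √10025 ≈ 100.12, ∠ = arctan(100/5) ≈ 87.14°
zero (s+256): 256 + j100 → |·| = √(256²+100²) = √75536 ≈ 274.84, ∠ = arctan(100/256) ≈ 21.34°
pole (s+20): 20 + j100 → |·| = √(20²+100²) = √10400 ≈ 101.98, ∠ = arctan(100/20) ≈ 78.69°
pole (s+345): 345 + j100 → |·| = √(345²+100²) = √129025 ≈ 359.2, ∠ = arctan(100/345) ≈ 16.16°
pole (s+1000): 1000 + j100 → |·| = √(1000²+100²) = √1010000 ≈ 1005, ∠ = arctan(100/1000) ≈ 5.71°
|T| = 1000 · 27517 / 3.6814e+07 ≈ 0.74746
Gain = 20 log₁₀(0.74746) ≈ -2.53 dB
∠T = 108.48° − 100.56° = 7.92°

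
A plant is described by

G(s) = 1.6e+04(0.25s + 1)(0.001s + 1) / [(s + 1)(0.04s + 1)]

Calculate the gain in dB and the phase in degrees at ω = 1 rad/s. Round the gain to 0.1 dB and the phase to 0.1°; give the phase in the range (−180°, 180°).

At ω = 1 rad/s:
zero (1 + j1·0.25) = 1 + j0.25 → |·| ≈ 1.0308, ∠ ≈ 14.04°
zero (1 + j1·0.001) = 1 + j0.001 → |·| ≈ 1, ∠ ≈ 0.06°
pole (1 + j1·1) = 1 + j1 → |·| ≈ 1.4142, ∠ ≈ 45.00°
pole (1 + j1·0.04) = 1 + j0.04 → |·| ≈ 1.0008, ∠ ≈ 2.29°
|G| = 1.6e+04 · 1.0308 · 1 / (1.4142 · 1.0008) ≈ 11653
Gain = 20 log₁₀(11653) ≈ 81.33 dB
∠G = (14.04° + 0.06°) − (45.00° + 2.29°) = -33.19°

81.3 dB, -33.2°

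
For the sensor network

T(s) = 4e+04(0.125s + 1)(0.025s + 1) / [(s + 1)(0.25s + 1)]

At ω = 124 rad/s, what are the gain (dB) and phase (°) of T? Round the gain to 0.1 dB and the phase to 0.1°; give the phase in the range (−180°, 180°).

54.4 dB, -19.3°

At ω = 124 rad/s:
zero (1 + j124·0.125) = 1 + j15.5 → |·| ≈ 15.532, ∠ ≈ 86.31°
zero (1 + j124·0.025) = 1 + j3.1 → |·| ≈ 3.2573, ∠ ≈ 72.12°
pole (1 + j124·1) = 1 + j124 → |·| ≈ 124, ∠ ≈ 89.54°
pole (1 + j124·0.25) = 1 + j31 → |·| ≈ 31.016, ∠ ≈ 88.15°
|T| = 4e+04 · 15.532 · 3.2573 / (124 · 31.016) ≈ 526.18
Gain = 20 log₁₀(526.18) ≈ 54.42 dB
∠T = (86.31° + 72.12°) − (89.54° + 88.15°) = -19.26°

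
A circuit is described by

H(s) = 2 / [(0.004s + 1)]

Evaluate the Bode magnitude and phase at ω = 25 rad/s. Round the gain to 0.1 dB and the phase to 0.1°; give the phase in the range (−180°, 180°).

At ω = 25 rad/s:
pole (1 + j25·0.004) = 1 + j0.1 → |·| ≈ 1.005, ∠ ≈ 5.71°
|H| = 2 · 1 / (1.005) ≈ 1.99
Gain = 20 log₁₀(1.99) ≈ 5.98 dB
∠H = (0°) − (5.71°) = -5.71°

6.0 dB, -5.7°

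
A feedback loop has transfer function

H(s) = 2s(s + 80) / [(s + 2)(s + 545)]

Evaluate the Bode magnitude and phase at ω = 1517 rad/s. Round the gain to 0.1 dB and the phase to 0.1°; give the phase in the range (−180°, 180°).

At s = jω = j1517:
zero (s+80): 80 + j1517 → |·| = √(80²+1517²) = √2307689 ≈ 1519.1, ∠ = arctan(1517/80) ≈ 86.98°
zero at origin: s = j1517 → |·| = 1517, ∠ = 90.00°
pole (s+2): 2 + j1517 → |·| = √(2²+1517²) = √2301293 ≈ 1517, ∠ = arctan(1517/2) ≈ 89.92°
pole (s+545): 545 + j1517 → |·| = √(545²+1517²) = √2598314 ≈ 1611.9, ∠ = arctan(1517/545) ≈ 70.24°
|H| = 2 · 2.3045e+06 / 2.4453e+06 ≈ 1.8848
Gain = 20 log₁₀(1.8848) ≈ 5.51 dB
∠H = 176.98° − 160.16° = 16.82°

5.5 dB, 16.8°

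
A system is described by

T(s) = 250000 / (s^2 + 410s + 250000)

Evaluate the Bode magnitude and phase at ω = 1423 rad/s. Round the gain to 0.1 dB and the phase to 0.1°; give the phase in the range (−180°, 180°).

At s = jω = j1423:
quadratic: (j1423)² + 410·j1423 + 250000 = -1774929 + j583430 → |·| ≈ 1.8684e+06, ∠ ≈ 161.80°
|T| = 250000 / 1.8684e+06 ≈ 0.1338
Gain = 20 log₁₀(0.1338) ≈ -17.47 dB
∠T = 0.00° − 161.80° = -161.80°

-17.5 dB, -161.8°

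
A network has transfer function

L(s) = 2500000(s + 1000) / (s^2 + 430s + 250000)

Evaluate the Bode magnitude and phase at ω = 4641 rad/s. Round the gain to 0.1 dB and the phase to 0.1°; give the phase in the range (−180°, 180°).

54.9 dB, -96.8°

At s = jω = j4641:
zero (s+1000): 1000 + j4641 → |·| = √(1000²+4641²) = √22538881 ≈ 4747.5, ∠ = arctan(4641/1000) ≈ 77.84°
quadratic: (j4641)² + 430·j4641 + 250000 = -21288881 + j1995630 → |·| ≈ 2.1382e+07, ∠ ≈ 174.64°
|L| = 2500000 · 4747.5 / 2.1382e+07 ≈ 555.08
Gain = 20 log₁₀(555.08) ≈ 54.89 dB
∠L = 77.84° − 174.64° = -96.80°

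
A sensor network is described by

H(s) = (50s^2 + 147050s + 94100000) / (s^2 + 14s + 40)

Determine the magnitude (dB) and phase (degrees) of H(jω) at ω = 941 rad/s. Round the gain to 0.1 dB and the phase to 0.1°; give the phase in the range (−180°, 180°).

44.4 dB, -109.0°

Substitute s = j941:
Numerator: 50(j941)^2 + 147050(j941) + 94100000 = 49825950 + j138374050
Denominator: (j941)^2 + 14(j941) + 40 = -885441 + j13174
|N| = √(49825950² + 138374050²) ≈ 1.4707e+08, ∠N ≈ 70.20°
|D| = √(885441² + 13174²) ≈ 8.8554e+05, ∠D ≈ 179.15°
|H| = 1.4707e+08 / 8.8554e+05 ≈ 166.08
Gain = 20 log₁₀(166.08) ≈ 44.41 dB
∠H = 70.20° − 179.15° = -108.95°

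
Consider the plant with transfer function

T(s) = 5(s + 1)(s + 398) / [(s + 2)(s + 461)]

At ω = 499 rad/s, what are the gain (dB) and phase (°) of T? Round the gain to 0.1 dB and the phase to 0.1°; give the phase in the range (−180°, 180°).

At s = jω = j499:
zero (s+1): 1 + j499 → |·| = √(1²+499²) = √249002 ≈ 499, ∠ = arctan(499/1) ≈ 89.89°
zero (s+398): 398 + j499 → |·| = √(398²+499²) = √407405 ≈ 638.28, ∠ = arctan(499/398) ≈ 51.42°
pole (s+2): 2 + j499 → |·| = √(2²+499²) = √249005 ≈ 499, ∠ = arctan(499/2) ≈ 89.77°
pole (s+461): 461 + j499 → |·| = √(461²+499²) = √461522 ≈ 679.35, ∠ = arctan(499/461) ≈ 47.27°
|T| = 5 · 3.185e+05 / 3.39e+05 ≈ 4.6976
Gain = 20 log₁₀(4.6976) ≈ 13.44 dB
∠T = 141.31° − 137.04° = 4.27°

13.4 dB, 4.3°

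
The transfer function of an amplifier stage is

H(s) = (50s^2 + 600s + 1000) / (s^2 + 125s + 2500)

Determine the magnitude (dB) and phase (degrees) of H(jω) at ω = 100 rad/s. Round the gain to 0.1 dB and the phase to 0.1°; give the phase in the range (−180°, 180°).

Substitute s = j100:
Numerator: 50(j100)^2 + 600(j100) + 1000 = -499000 + j60000
Denominator: (j100)^2 + 125(j100) + 2500 = -7500 + j12500
|N| = √(499000² + 60000²) ≈ 5.0259e+05, ∠N ≈ 173.14°
|D| = √(7500² + 12500²) ≈ 14577, ∠D ≈ 120.96°
|H| = 5.0259e+05 / 14577 ≈ 34.478
Gain = 20 log₁₀(34.478) ≈ 30.75 dB
∠H = 173.14° − 120.96° = 52.18°

30.8 dB, 52.2°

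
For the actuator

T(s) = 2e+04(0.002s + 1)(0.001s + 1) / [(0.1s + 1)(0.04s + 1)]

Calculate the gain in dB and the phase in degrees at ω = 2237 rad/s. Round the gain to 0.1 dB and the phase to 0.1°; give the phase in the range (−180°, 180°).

21.0 dB, -35.8°

At ω = 2237 rad/s:
zero (1 + j2237·0.002) = 1 + j4.474 → |·| ≈ 4.5844, ∠ ≈ 77.40°
zero (1 + j2237·0.001) = 1 + j2.237 → |·| ≈ 2.4503, ∠ ≈ 65.91°
pole (1 + j2237·0.1) = 1 + j223.7 → |·| ≈ 223.7, ∠ ≈ 89.74°
pole (1 + j2237·0.04) = 1 + j89.48 → |·| ≈ 89.486, ∠ ≈ 89.36°
|T| = 2e+04 · 4.5844 · 2.4503 / (223.7 · 89.486) ≈ 11.223
Gain = 20 log₁₀(11.223) ≈ 21.00 dB
∠T = (77.40° + 65.91°) − (89.74° + 89.36°) = -35.79°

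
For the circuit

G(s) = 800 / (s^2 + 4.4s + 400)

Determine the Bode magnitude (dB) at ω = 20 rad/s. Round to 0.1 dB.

At s = jω = j20:
quadratic: (j20)² + 4.4·j20 + 400 = 0 + j88 → |·| ≈ 88, ∠ ≈ 90.00°
|G| = 800 / 88 ≈ 9.0909
Gain = 20 log₁₀(9.0909) ≈ 19.17 dB

19.2 dB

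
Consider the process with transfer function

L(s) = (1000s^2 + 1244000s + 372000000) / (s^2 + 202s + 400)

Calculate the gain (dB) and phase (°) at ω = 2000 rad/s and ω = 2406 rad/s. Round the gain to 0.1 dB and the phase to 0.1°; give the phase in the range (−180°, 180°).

ω = 2000: 60.8 dB, -28.7°; ω = 2406: 60.6 dB, -24.1°

Substitute s = j2000:
Numerator: 1000(j2000)^2 + 1244000(j2000) + 372000000 = -3628000000 + j2488000000
Denominator: (j2000)^2 + 202(j2000) + 400 = -3999600 + j404000
|N| = √(3628000000² + 2488000000²) ≈ 4.3992e+09, ∠N ≈ 145.56°
|D| = √(3999600² + 404000²) ≈ 4.02e+06, ∠D ≈ 174.23°
|L| = 4.3992e+09 / 4.02e+06 ≈ 1094.3
Gain = 20 log₁₀(1094.3) ≈ 60.78 dB
∠L = 145.56° − 174.23° = -28.67°

Substitute s = j2406:
Numerator: 1000(j2406)^2 + 1244000(j2406) + 372000000 = -5416836000 + j2993064000
Denominator: (j2406)^2 + 202(j2406) + 400 = -5788436 + j486012
|N| = √(5416836000² + 2993064000²) ≈ 6.1887e+09, ∠N ≈ 151.08°
|D| = √(5788436² + 486012²) ≈ 5.8088e+06, ∠D ≈ 175.20°
|L| = 6.1887e+09 / 5.8088e+06 ≈ 1065.4
Gain = 20 log₁₀(1065.4) ≈ 60.55 dB
∠L = 151.08° − 175.20° = -24.12°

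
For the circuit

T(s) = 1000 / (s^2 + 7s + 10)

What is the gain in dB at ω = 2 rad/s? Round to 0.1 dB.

Substitute s = j2:
Numerator: 1000 = 1000 + j0
Denominator: (j2)^2 + 7(j2) + 10 = 6 + j14
|N| = √(1000² + 0²) ≈ 1000, ∠N ≈ 0.00°
|D| = √(6² + 14²) ≈ 15.232, ∠D ≈ 66.80°
|T| = 1000 / 15.232 ≈ 65.651
Gain = 20 log₁₀(65.651) ≈ 36.34 dB

36.3 dB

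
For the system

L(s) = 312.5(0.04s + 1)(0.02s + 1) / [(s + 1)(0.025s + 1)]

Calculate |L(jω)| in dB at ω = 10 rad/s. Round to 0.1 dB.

At ω = 10 rad/s:
zero (1 + j10·0.04) = 1 + j0.4 → |·| ≈ 1.077, ∠ ≈ 21.80°
zero (1 + j10·0.02) = 1 + j0.2 → |·| ≈ 1.0198, ∠ ≈ 11.31°
pole (1 + j10·1) = 1 + j10 → |·| ≈ 10.05, ∠ ≈ 84.29°
pole (1 + j10·0.025) = 1 + j0.25 → |·| ≈ 1.0308, ∠ ≈ 14.04°
|L| = 312.5 · 1.077 · 1.0198 / (10.05 · 1.0308) ≈ 33.131
Gain = 20 log₁₀(33.131) ≈ 30.40 dB

30.4 dB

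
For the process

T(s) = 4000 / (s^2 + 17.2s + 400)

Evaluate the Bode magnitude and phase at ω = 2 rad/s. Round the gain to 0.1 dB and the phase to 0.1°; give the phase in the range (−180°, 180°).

At s = jω = j2:
quadratic: (j2)² + 17.2·j2 + 400 = 396 + j34.4 → |·| ≈ 397.49, ∠ ≈ 4.96°
|T| = 4000 / 397.49 ≈ 10.063
Gain = 20 log₁₀(10.063) ≈ 20.05 dB
∠T = 0.00° − 4.96° = -4.96°

20.1 dB, -5.0°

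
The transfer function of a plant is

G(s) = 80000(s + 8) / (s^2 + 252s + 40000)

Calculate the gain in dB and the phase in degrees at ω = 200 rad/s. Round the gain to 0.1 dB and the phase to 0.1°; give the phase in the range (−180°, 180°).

At s = jω = j200:
zero (s+8): 8 + j200 → |·| = √(8²+200²) = √40064 ≈ 200.16, ∠ = arctan(200/8) ≈ 87.71°
quadratic: (j200)² + 252·j200 + 40000 = 0 + j50400 → |·| ≈ 50400, ∠ ≈ 90.00°
|G| = 80000 · 200.16 / 50400 ≈ 317.71
Gain = 20 log₁₀(317.71) ≈ 50.04 dB
∠G = 87.71° − 90.00° = -2.29°

50.0 dB, -2.3°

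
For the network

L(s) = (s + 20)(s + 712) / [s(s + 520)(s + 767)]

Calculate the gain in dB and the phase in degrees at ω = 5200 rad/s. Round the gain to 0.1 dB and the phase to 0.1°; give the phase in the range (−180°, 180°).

At s = jω = j5200:
zero (s+20): 20 + j5200 → |·| = √(20²+5200²) = √27040400 ≈ 5200, ∠ = arctan(5200/20) ≈ 89.78°
zero (s+712): 712 + j5200 → |·| = √(712²+5200²) = √27546944 ≈ 5248.5, ∠ = arctan(5200/712) ≈ 82.20°
pole (s+520): 520 + j5200 → |·| = √(520²+5200²) = √27310400 ≈ 5225.9, ∠ = arctan(5200/520) ≈ 84.29°
pole (s+767): 767 + j5200 → |·| = √(767²+5200²) = √27628289 ≈ 5256.3, ∠ = arctan(5200/767) ≈ 81.61°
pole at origin: |s| = 5200, ∠ = 90.00° (in denominator)
|L| = 1 · 2.7292e+07 / 1.4284e+11 ≈ 0.00019107
Gain = 20 log₁₀(0.00019107) ≈ -74.38 dB
∠L = 171.98° − 255.90° = -83.92°

-74.4 dB, -83.9°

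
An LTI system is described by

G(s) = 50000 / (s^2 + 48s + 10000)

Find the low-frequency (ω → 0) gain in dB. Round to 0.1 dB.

G(0) = 50000 / 10000 = 5
20 log₁₀(5) ≈ 13.98 dB

14.0 dB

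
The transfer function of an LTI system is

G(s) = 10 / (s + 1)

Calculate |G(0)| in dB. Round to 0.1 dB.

20.0 dB

G(0) = 10 / (1) = 10
20 log₁₀(10) ≈ 20.00 dB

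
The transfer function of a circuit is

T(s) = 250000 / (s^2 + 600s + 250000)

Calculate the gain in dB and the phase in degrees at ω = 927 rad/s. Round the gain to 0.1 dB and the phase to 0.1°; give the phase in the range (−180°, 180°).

At s = jω = j927:
quadratic: (j927)² + 600·j927 + 250000 = -609329 + j556200 → |·| ≈ 8.2501e+05, ∠ ≈ 137.61°
|T| = 250000 / 8.2501e+05 ≈ 0.30303
Gain = 20 log₁₀(0.30303) ≈ -10.37 dB
∠T = 0.00° − 137.61° = -137.61°

-10.4 dB, -137.6°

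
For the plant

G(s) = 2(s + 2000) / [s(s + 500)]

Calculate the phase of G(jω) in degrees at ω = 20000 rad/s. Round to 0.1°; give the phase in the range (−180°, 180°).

-94.3°

At s = jω = j20000:
zero (s+2000): 2000 + j20000 → |·| = √(2000²+20000²) = √404000000 ≈ 20100, ∠ = arctan(20000/2000) ≈ 84.29°
pole (s+500): 500 + j20000 → |·| = √(500²+20000²) = √400250000 ≈ 20006, ∠ = arctan(20000/500) ≈ 88.57°
pole at origin: |s| = 20000, ∠ = 90.00° (in denominator)
∠G = 84.29° − 178.57° = -94.28°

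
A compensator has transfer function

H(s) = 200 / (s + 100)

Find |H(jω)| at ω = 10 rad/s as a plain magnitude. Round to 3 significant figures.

1.99

Substitute s = j10:
Numerator: 200 = 200 + j0
Denominator: (j10) + 100 = 100 + j10
|N| = √(200² + 0²) ≈ 200, ∠N ≈ 0.00°
|D| = √(100² + 10²) ≈ 100.5, ∠D ≈ 5.71°
|H| = 200 / 100.5 ≈ 1.99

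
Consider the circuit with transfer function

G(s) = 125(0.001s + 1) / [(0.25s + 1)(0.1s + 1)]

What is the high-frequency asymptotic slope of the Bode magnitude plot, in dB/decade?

Each pole contributes −20 dB/decade at high frequency; each zero contributes +20 dB/decade.
Net: 1 zero(s) − 2 pole(s) → -20 dB/decade.

-20 dB/decade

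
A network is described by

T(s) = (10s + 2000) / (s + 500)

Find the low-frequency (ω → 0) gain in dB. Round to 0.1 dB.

T(0) = 2000 / 500 = 4
20 log₁₀(4) ≈ 12.04 dB

12.0 dB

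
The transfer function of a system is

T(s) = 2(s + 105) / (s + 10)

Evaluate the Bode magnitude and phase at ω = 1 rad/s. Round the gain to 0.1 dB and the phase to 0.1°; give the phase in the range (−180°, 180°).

26.4 dB, -5.2°

At s = jω = j1:
zero (s+105): 105 + j1 → |·| = √(105²+1²) = √11026 ≈ 105, ∠ = arctan(1/105) ≈ 0.55°
pole (s+10): 10 + j1 → |·| = √(10²+1²) = √101 ≈ 10.05, ∠ = arctan(1/10) ≈ 5.71°
|T| = 2 · 105 / 10.05 ≈ 20.896
Gain = 20 log₁₀(20.896) ≈ 26.40 dB
∠T = 0.55° − 5.71° = -5.16°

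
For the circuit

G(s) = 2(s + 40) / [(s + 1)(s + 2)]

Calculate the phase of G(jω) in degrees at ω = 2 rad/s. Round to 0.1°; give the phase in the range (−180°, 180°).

At s = jω = j2:
zero (s+40): 40 + j2 → |·| = √(40²+2²) = √1604 ≈ 40.05, ∠ = arctan(2/40) ≈ 2.86°
pole (s+1): 1 + j2 → |·| = √(1²+2²) = √5 ≈ 2.2361, ∠ = arctan(2/1) ≈ 63.43°
pole (s+2): 2 + j2 → |·| = √(2²+2²) = √8 ≈ 2.8284, ∠ = arctan(2/2) ≈ 45.00°
∠G = 2.86° − 108.43° = -105.57°

-105.6°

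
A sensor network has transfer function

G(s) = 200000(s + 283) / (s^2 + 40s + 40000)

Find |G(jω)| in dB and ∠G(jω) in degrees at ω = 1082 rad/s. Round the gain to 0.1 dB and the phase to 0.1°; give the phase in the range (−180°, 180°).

At s = jω = j1082:
zero (s+283): 283 + j1082 → |·| = √(283²+1082²) = √1250813 ≈ 1118.4, ∠ = arctan(1082/283) ≈ 75.34°
quadratic: (j1082)² + 40·j1082 + 40000 = -1130724 + j43280 → |·| ≈ 1.1316e+06, ∠ ≈ 177.81°
|G| = 200000 · 1118.4 / 1.1316e+06 ≈ 197.67
Gain = 20 log₁₀(197.67) ≈ 45.92 dB
∠G = 75.34° − 177.81° = -102.47°

45.9 dB, -102.5°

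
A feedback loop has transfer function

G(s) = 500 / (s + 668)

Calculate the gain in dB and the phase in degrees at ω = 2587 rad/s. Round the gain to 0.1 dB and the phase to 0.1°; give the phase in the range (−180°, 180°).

-14.6 dB, -75.5°

Substitute s = j2587:
Numerator: 500 = 500 + j0
Denominator: (j2587) + 668 = 668 + j2587
|N| = √(500² + 0²) ≈ 500, ∠N ≈ 0.00°
|D| = √(668² + 2587²) ≈ 2671.9, ∠D ≈ 75.52°
|G| = 500 / 2671.9 ≈ 0.18713
Gain = 20 log₁₀(0.18713) ≈ -14.56 dB
∠G = 0.00° − 75.52° = -75.52°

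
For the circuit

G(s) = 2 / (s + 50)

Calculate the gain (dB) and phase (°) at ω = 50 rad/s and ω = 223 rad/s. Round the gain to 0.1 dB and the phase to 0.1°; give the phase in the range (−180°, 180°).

Substitute s = j50:
Numerator: 2 = 2 + j0
Denominator: (j50) + 50 = 50 + j50
|N| = √(2² + 0²) ≈ 2, ∠N ≈ 0.00°
|D| = √(50² + 50²) ≈ 70.711, ∠D ≈ 45.00°
|G| = 2 / 70.711 ≈ 0.028284
Gain = 20 log₁₀(0.028284) ≈ -30.97 dB
∠G = 0.00° − 45.00° = -45.00°

Substitute s = j223:
Numerator: 2 = 2 + j0
Denominator: (j223) + 50 = 50 + j223
|N| = √(2² + 0²) ≈ 2, ∠N ≈ 0.00°
|D| = √(50² + 223²) ≈ 228.54, ∠D ≈ 77.36°
|G| = 2 / 228.54 ≈ 0.0087512
Gain = 20 log₁₀(0.0087512) ≈ -41.16 dB
∠G = 0.00° − 77.36° = -77.36°

ω = 50: -31.0 dB, -45.0°; ω = 223: -41.2 dB, -77.4°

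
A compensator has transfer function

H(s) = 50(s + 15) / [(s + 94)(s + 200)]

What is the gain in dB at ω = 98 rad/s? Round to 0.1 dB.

-15.7 dB

At s = jω = j98:
zero (s+15): 15 + j98 → |·| = √(15²+98²) = √9829 ≈ 99.141, ∠ = arctan(98/15) ≈ 81.30°
pole (s+94): 94 + j98 → |·| = √(94²+98²) = √18440 ≈ 135.79, ∠ = arctan(98/94) ≈ 46.19°
pole (s+200): 200 + j98 → |·| = √(200²+98²) = √49604 ≈ 222.72, ∠ = arctan(98/200) ≈ 26.10°
|H| = 50 · 99.141 / 30243 ≈ 0.16391
Gain = 20 log₁₀(0.16391) ≈ -15.71 dB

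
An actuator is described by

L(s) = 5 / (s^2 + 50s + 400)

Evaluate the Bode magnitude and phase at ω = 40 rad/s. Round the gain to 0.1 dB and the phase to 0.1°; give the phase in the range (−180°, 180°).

Substitute s = j40:
Numerator: 5 = 5 + j0
Denominator: (j40)^2 + 50(j40) + 400 = -1200 + j2000
|N| = √(5² + 0²) ≈ 5, ∠N ≈ 0.00°
|D| = √(1200² + 2000²) ≈ 2332.4, ∠D ≈ 120.96°
|L| = 5 / 2332.4 ≈ 0.0021437
Gain = 20 log₁₀(0.0021437) ≈ -53.38 dB
∠L = 0.00° − 120.96° = -120.96°

-53.4 dB, -121.0°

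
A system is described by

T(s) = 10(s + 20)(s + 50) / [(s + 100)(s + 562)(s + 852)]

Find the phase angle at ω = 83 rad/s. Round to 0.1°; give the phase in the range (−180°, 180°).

At s = jω = j83:
zero (s+20): 20 + j83 → |·| = √(20²+83²) = √7289 ≈ 85.376, ∠ = arctan(83/20) ≈ 76.45°
zero (s+50): 50 + j83 → |·| = √(50²+83²) = √9389 ≈ 96.897, ∠ = arctan(83/50) ≈ 58.93°
pole (s+100): 100 + j83 → |·| = √(100²+83²) = √16889 ≈ 129.96, ∠ = arctan(83/100) ≈ 39.69°
pole (s+562): 562 + j83 → |·| = √(562²+83²) = √322733 ≈ 568.1, ∠ = arctan(83/562) ≈ 8.40°
pole (s+852): 852 + j83 → |·| = √(852²+83²) = √732793 ≈ 856.03, ∠ = arctan(83/852) ≈ 5.56°
∠T = 135.38° − 53.65° = 81.73°

81.7°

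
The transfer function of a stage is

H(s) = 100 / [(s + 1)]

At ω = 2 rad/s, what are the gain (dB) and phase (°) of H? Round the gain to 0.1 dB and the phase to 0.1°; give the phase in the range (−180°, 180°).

33.0 dB, -63.4°

At ω = 2 rad/s:
pole (1 + j2·1) = 1 + j2 → |·| ≈ 2.2361, ∠ ≈ 63.43°
|H| = 100 · 1 / (2.2361) ≈ 44.721
Gain = 20 log₁₀(44.721) ≈ 33.01 dB
∠H = (0°) − (63.43°) = -63.43°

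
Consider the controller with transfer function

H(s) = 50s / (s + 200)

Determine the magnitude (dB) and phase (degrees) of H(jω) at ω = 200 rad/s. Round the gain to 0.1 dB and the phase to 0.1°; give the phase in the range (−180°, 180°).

31.0 dB, 45.0°

At s = jω = j200:
zero at origin: s = j200 → |·| = 200, ∠ = 90.00°
pole (s+200): 200 + j200 → |·| = √(200²+200²) = √80000 ≈ 282.84, ∠ = arctan(200/200) ≈ 45.00°
|H| = 50 · 200 / 282.84 ≈ 35.356
Gain = 20 log₁₀(35.356) ≈ 30.97 dB
∠H = 90.00° − 45.00° = 45.00°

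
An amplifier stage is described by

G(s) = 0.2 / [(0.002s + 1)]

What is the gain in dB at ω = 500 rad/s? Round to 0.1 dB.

-17.0 dB

At ω = 500 rad/s:
pole (1 + j500·0.002) = 1 + j1 → |·| ≈ 1.4142, ∠ ≈ 45.00°
|G| = 0.2 · 1 / (1.4142) ≈ 0.14142
Gain = 20 log₁₀(0.14142) ≈ -16.99 dB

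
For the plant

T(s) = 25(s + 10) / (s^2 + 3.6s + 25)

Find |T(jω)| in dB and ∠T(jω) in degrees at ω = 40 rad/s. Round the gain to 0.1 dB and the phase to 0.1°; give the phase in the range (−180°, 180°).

At s = jω = j40:
zero (s+10): 10 + j40 → |·| = √(10²+40²) = √1700 ≈ 41.231, ∠ = arctan(40/10) ≈ 75.96°
quadratic: (j40)² + 3.6·j40 + 25 = -1575 + j144 → |·| ≈ 1581.6, ∠ ≈ 174.78°
|T| = 25 · 41.231 / 1581.6 ≈ 0.65173
Gain = 20 log₁₀(0.65173) ≈ -3.72 dB
∠T = 75.96° − 174.78° = -98.82°

-3.7 dB, -98.8°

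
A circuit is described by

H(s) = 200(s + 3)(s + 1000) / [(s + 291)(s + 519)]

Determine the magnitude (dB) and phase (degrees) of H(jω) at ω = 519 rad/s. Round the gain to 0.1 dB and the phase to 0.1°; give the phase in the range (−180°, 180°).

48.6 dB, 11.4°

At s = jω = j519:
zero (s+3): 3 + j519 → |·| = √(3²+519²) = √269370 ≈ 519.01, ∠ = arctan(519/3) ≈ 89.67°
zero (s+1000): 1000 + j519 → |·| = √(1000²+519²) = √1269361 ≈ 1126.7, ∠ = arctan(519/1000) ≈ 27.43°
pole (s+291): 291 + j519 → |·| = √(291²+519²) = √354042 ≈ 595.01, ∠ = arctan(519/291) ≈ 60.72°
pole (s+519): 519 + j519 → |·| = √(519²+519²) = √538722 ≈ 733.98, ∠ = arctan(519/519) ≈ 45.00°
|H| = 200 · 5.8477e+05 / 4.3673e+05 ≈ 267.79
Gain = 20 log₁₀(267.79) ≈ 48.56 dB
∠H = 117.10° − 105.72° = 11.38°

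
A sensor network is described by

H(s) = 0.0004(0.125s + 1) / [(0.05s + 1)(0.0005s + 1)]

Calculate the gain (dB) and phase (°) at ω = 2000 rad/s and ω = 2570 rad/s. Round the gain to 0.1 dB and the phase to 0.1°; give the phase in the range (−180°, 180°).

At ω = 2000 rad/s:
zero (1 + j2000·0.125) = 1 + j250 → |·| ≈ 250, ∠ ≈ 89.77°
pole (1 + j2000·0.05) = 1 + j100 → |·| ≈ 100, ∠ ≈ 89.43°
pole (1 + j2000·0.0005) = 1 + j1 → |·| ≈ 1.4142, ∠ ≈ 45.00°
|H| = 0.0004 · 250 / (100 · 1.4142) ≈ 0.00070711
Gain = 20 log₁₀(0.00070711) ≈ -63.01 dB
∠H = (89.77°) − (89.43° + 45.00°) = -44.66°

At ω = 2570 rad/s:
zero (1 + j2570·0.125) = 1 + j321.25 → |·| ≈ 321.25, ∠ ≈ 89.82°
pole (1 + j2570·0.05) = 1 + j128.5 → |·| ≈ 128.5, ∠ ≈ 89.55°
pole (1 + j2570·0.0005) = 1 + j1.285 → |·| ≈ 1.6283, ∠ ≈ 52.11°
|H| = 0.0004 · 321.25 / (128.5 · 1.6283) ≈ 0.00061414
Gain = 20 log₁₀(0.00061414) ≈ -64.23 dB
∠H = (89.82°) − (89.55° + 52.11°) = -51.84°

ω = 2000: -63.0 dB, -44.7°; ω = 2570: -64.2 dB, -51.8°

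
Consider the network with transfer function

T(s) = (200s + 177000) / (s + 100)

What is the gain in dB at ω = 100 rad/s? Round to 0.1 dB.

62.0 dB

Substitute s = j100:
Numerator: 200(j100) + 177000 = 177000 + j20000
Denominator: (j100) + 100 = 100 + j100
|N| = √(177000² + 20000²) ≈ 1.7813e+05, ∠N ≈ 6.45°
|D| = √(100² + 100²) ≈ 141.42, ∠D ≈ 45.00°
|T| = 1.7813e+05 / 141.42 ≈ 1259.6
Gain = 20 log₁₀(1259.6) ≈ 62.00 dB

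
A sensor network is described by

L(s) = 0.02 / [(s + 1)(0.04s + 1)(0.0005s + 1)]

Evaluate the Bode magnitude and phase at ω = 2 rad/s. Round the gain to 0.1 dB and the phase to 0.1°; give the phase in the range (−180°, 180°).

-41.0 dB, -68.1°

At ω = 2 rad/s:
pole (1 + j2·1) = 1 + j2 → |·| ≈ 2.2361, ∠ ≈ 63.43°
pole (1 + j2·0.04) = 1 + j0.08 → |·| ≈ 1.0032, ∠ ≈ 4.57°
pole (1 + j2·0.0005) = 1 + j0.001 → |·| ≈ 1, ∠ ≈ 0.06°
|L| = 0.02 · 1 / (2.2361 · 1.0032 · 1) ≈ 0.0089156
Gain = 20 log₁₀(0.0089156) ≈ -41.00 dB
∠L = (0°) − (63.43° + 4.57° + 0.06°) = -68.06°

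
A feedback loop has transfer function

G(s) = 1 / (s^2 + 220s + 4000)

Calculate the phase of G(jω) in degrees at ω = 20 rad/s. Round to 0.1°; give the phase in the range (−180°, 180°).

Substitute s = j20:
Numerator: 1 = 1 + j0
Denominator: (j20)^2 + 220(j20) + 4000 = 3600 + j4400
|N| = √(1² + 0²) ≈ 1, ∠N ≈ 0.00°
|D| = √(3600² + 4400²) ≈ 5685.1, ∠D ≈ 50.71°
∠G = 0.00° − 50.71° = -50.71°

-50.7°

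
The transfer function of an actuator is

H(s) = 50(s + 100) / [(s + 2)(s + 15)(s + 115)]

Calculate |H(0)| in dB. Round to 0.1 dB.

3.2 dB

H(0) = 50·100 / (2·15·115) ≈ 1.4493
20 log₁₀(1.4493) ≈ 3.22 dB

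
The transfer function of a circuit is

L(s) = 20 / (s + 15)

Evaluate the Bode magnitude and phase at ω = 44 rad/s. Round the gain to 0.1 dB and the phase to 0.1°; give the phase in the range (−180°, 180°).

-7.3 dB, -71.2°

At s = jω = j44:
pole (s+15): 15 + j44 → |·| = √(15²+44²) = √2161 ≈ 46.487, ∠ = arctan(44/15) ≈ 71.18°
|L| = 20 / 46.487 ≈ 0.43023
Gain = 20 log₁₀(0.43023) ≈ -7.33 dB
∠L = 0.00° − 71.18° = -71.18°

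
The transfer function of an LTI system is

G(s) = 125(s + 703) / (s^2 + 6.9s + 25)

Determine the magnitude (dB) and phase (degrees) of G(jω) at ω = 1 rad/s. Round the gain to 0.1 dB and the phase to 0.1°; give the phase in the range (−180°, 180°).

At s = jω = j1:
zero (s+703): 703 + j1 → |·| = √(703²+1²) = √494210 ≈ 703, ∠ = arctan(1/703) ≈ 0.08°
quadratic: (j1)² + 6.9·j1 + 25 = 24 + j6.9 → |·| ≈ 24.972, ∠ ≈ 16.04°
|G| = 125 · 703 / 24.972 ≈ 3518.9
Gain = 20 log₁₀(3518.9) ≈ 70.93 dB
∠G = 0.08° − 16.04° = -15.96°

70.9 dB, -16.0°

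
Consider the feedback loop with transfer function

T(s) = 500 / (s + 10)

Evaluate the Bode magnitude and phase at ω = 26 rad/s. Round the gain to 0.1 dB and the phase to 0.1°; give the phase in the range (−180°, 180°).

25.1 dB, -69.0°

At s = jω = j26:
pole (s+10): 10 + j26 → |·| = √(10²+26²) = √776 ≈ 27.857, ∠ = arctan(26/10) ≈ 68.96°
|T| = 500 / 27.857 ≈ 17.949
Gain = 20 log₁₀(17.949) ≈ 25.08 dB
∠T = 0.00° − 68.96° = -68.96°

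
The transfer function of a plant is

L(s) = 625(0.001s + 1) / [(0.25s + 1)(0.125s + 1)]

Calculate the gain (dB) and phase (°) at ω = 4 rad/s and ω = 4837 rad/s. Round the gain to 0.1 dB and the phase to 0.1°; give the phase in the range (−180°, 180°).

At ω = 4 rad/s:
zero (1 + j4·0.001) = 1 + j0.004 → |·| ≈ 1, ∠ ≈ 0.23°
pole (1 + j4·0.25) = 1 + j1 → |·| ≈ 1.4142, ∠ ≈ 45.00°
pole (1 + j4·0.125) = 1 + j0.5 → |·| ≈ 1.118, ∠ ≈ 26.57°
|L| = 625 · 1 / (1.4142 · 1.118) ≈ 395.3
Gain = 20 log₁₀(395.3) ≈ 51.94 dB
∠L = (0.23°) − (45.00° + 26.57°) = -71.34°

At ω = 4837 rad/s:
zero (1 + j4837·0.001) = 1 + j4.837 → |·| ≈ 4.9393, ∠ ≈ 78.32°
pole (1 + j4837·0.25) = 1 + j1209.25 → |·| ≈ 1209.3, ∠ ≈ 89.95°
pole (1 + j4837·0.125) = 1 + j604.625 → |·| ≈ 604.63, ∠ ≈ 89.91°
|L| = 625 · 4.9393 / (1209.3 · 604.63) ≈ 0.004222
Gain = 20 log₁₀(0.004222) ≈ -47.49 dB
∠L = (78.32°) − (89.95° + 89.91°) = -101.54°

ω = 4: 51.9 dB, -71.3°; ω = 4837: -47.5 dB, -101.5°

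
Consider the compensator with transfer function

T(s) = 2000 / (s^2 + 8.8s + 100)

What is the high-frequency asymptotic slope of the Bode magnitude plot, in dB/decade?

Each pole contributes −20 dB/decade at high frequency; each zero contributes +20 dB/decade.
Net: 0 zero(s) − 2 pole(s) → -40 dB/decade.

-40 dB/decade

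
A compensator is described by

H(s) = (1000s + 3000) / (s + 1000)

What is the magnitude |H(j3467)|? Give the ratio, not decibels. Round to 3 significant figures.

Substitute s = j3467:
Numerator: 1000(j3467) + 3000 = 3000 + j3467000
Denominator: (j3467) + 1000 = 1000 + j3467
|N| = √(3000² + 3467000²) ≈ 3.467e+06, ∠N ≈ 89.95°
|D| = √(1000² + 3467²) ≈ 3608.3, ∠D ≈ 73.91°
|H| = 3.467e+06 / 3608.3 ≈ 960.84

961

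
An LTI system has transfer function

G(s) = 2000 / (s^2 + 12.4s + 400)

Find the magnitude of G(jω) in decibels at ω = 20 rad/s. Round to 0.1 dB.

18.1 dB

At s = jω = j20:
quadratic: (j20)² + 12.4·j20 + 400 = 0 + j248 → |·| ≈ 248, ∠ ≈ 90.00°
|G| = 2000 / 248 ≈ 8.0645
Gain = 20 log₁₀(8.0645) ≈ 18.13 dB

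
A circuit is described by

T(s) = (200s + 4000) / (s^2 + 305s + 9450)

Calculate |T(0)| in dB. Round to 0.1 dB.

T(0) = 4000 / 9450 ≈ 0.42328
20 log₁₀(0.42328) ≈ -7.47 dB

-7.5 dB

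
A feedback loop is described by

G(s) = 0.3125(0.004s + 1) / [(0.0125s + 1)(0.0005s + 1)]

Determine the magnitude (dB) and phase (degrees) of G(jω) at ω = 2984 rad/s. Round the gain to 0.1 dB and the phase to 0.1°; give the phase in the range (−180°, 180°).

-25.1 dB, -59.4°

At ω = 2984 rad/s:
zero (1 + j2984·0.004) = 1 + j11.936 → |·| ≈ 11.978, ∠ ≈ 85.21°
pole (1 + j2984·0.0125) = 1 + j37.3 → |·| ≈ 37.313, ∠ ≈ 88.46°
pole (1 + j2984·0.0005) = 1 + j1.492 → |·| ≈ 1.7961, ∠ ≈ 56.17°
|G| = 0.3125 · 11.978 / (37.313 · 1.7961) ≈ 0.055853
Gain = 20 log₁₀(0.055853) ≈ -25.06 dB
∠G = (85.21°) − (88.46° + 56.17°) = -59.42°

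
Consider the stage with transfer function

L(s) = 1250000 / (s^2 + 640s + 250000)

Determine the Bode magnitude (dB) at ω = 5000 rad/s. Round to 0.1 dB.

-26.0 dB

At s = jω = j5000:
quadratic: (j5000)² + 640·j5000 + 250000 = -24750000 + j3200000 → |·| ≈ 2.4956e+07, ∠ ≈ 172.63°
|L| = 1250000 / 2.4956e+07 ≈ 0.050088
Gain = 20 log₁₀(0.050088) ≈ -26.01 dB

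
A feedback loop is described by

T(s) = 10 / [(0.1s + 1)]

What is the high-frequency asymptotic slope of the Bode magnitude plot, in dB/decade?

-20 dB/decade

Each pole contributes −20 dB/decade at high frequency; each zero contributes +20 dB/decade.
Net: 0 zero(s) − 1 pole(s) → -20 dB/decade.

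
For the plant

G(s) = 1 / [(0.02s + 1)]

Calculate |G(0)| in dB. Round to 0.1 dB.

0.0 dB

G(0) = 1 · 1 / 1 = 1
20 log₁₀(1) ≈ 0.00 dB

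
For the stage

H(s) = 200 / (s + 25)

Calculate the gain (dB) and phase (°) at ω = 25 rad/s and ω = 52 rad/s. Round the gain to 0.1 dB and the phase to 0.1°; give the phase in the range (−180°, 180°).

ω = 25: 15.1 dB, -45.0°; ω = 52: 10.8 dB, -64.3°

At s = jω = j25:
pole (s+25): 25 + j25 → |·| = √(25²+25²) = √1250 ≈ 35.355, ∠ = arctan(25/25) ≈ 45.00°
|H| = 200 / 35.355 ≈ 5.6569
Gain = 20 log₁₀(5.6569) ≈ 15.05 dB
∠H = 0.00° − 45.00° = -45.00°

At s = jω = j52:
pole (s+25): 25 + j52 → |·| = √(25²+52²) = √3329 ≈ 57.697, ∠ = arctan(52/25) ≈ 64.32°
|H| = 200 / 57.697 ≈ 3.4664
Gain = 20 log₁₀(3.4664) ≈ 10.80 dB
∠H = 0.00° − 64.32° = -64.32°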